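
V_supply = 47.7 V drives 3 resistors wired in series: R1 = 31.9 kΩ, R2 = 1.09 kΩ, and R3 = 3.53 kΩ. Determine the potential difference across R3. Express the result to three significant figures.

Total series resistance ΣR = 31.9 + 1.09 + 3.53 = 36.52 kΩ.
V = V_supply · R/ΣR = 47.7 × 0.09666 = 4.611 V.

V ≈ 4.61 V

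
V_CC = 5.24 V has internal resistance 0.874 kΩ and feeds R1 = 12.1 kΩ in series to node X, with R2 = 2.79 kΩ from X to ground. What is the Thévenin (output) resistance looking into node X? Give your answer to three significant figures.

R1' = 0.874 + 12.1 = 12.97 kΩ (source resistance + R1).
With V_CC suppressed (replaced by a short), R_th = R1' ‖ R2 = (12.97 × 2.79)/(12.97 + 2.79) = 2.296 kΩ.

R_th ≈ 2.30 kΩ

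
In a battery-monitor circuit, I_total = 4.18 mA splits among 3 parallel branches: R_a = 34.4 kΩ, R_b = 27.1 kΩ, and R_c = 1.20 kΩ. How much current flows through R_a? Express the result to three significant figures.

Total conductance ΣG = 1/34.4 + 1/27.1 + 1/1.20 = 0.8993 (units of 1/kΩ).
R_a takes the fraction G_k/ΣG = 0.02907/0.8993 = 0.03232, so I = 4.18 × 0.03232 = 0.1351 mA.

I ≈ 0.135 mA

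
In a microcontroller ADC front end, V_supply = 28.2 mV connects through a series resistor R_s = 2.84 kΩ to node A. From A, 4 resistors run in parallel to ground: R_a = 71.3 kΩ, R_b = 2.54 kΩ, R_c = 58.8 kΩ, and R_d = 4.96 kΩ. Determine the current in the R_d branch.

I ≈ 2.05 µA

Parallel bank: R_p = 1/(1/71.3 + 1/2.54 + 1/58.8 + 1/4.96) = 1.597 kΩ.
Node voltage V_A = V_supply · R_p/(R_s + R_p) = 28.2 × 0.3599 = 10.15 mV.
I(R_d) = V_A / R_d = 10.15/4.96 = 2.046 µA.
(Equivalently: I_total = 6.356 µA, then current-divider fraction G_k/ΣG = 0.3219.)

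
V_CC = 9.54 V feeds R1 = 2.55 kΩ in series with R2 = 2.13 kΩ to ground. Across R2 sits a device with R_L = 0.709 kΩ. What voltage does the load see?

V_out ≈ 1.65 V

The load sits in parallel with R2, giving an effective lower resistance R2' = R2·R_L/(R2+R_L) = 0.5319 kΩ.
Voltage divider with the loaded lower leg: V_out = 9.54 × 0.5319/(2.55 + 0.5319) = 9.54 × 0.1726 = 1.647 V.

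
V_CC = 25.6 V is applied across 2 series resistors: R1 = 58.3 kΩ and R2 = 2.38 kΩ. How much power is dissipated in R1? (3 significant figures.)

The common current is I = 25.6/60.68 = 0.4219 mA.
P = I²R = 0.1780 × 58.3 = 10.38 mW.

P ≈ 10.4 mW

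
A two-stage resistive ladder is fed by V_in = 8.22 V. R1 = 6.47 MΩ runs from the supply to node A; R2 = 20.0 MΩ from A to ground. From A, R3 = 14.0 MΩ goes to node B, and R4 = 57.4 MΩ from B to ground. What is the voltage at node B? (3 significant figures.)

V_B ≈ 4.67 V

The second stage (R3 + R4 = 71.40 MΩ) loads node A in parallel with R2.
R2 ‖ (R3+R4) = 15.62 MΩ.
So V_A = 8.22 × 0.7072 = 5.813 V.
Stage 2 is unloaded, so V_B = V_A · R4/(R3+R4) = 5.813 × 57.4/71.40 = 4.673 V.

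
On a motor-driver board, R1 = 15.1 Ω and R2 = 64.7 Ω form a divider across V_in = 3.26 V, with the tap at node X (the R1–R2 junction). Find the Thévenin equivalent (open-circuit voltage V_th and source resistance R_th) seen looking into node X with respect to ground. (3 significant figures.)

V_th ≈ 2.64 V, R_th ≈ 12.2 Ω

With X open, the divider is unloaded: V_th = 3.26 × 64.7/79.80 = 2.643 V.
Looking into X with the source shorted: R_th = R1·R2/(R1+R2) = 15.10 × 64.7/79.80 = 12.24 Ω.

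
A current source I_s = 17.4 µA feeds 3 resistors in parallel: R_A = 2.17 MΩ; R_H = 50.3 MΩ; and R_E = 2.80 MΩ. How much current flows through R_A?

Total conductance ΣG = 1/2.17 + 1/50.3 + 1/2.80 = 0.8379 (units of 1/MΩ).
By the current-divider rule, I = I_s · G_k/ΣG = 17.4 × 0.5500 = 9.570 µA.

I ≈ 9.57 µA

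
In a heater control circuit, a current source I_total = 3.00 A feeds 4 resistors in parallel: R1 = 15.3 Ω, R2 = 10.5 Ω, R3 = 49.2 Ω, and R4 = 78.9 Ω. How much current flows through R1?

Total conductance ΣG = 1/15.3 + 1/10.5 + 1/49.2 + 1/78.9 = 0.1936 (units of 1/Ω).
R1 takes the fraction G_k/ΣG = 0.06536/0.1936 = 0.3376, so I = 3.00 × 0.3376 = 1.013 A.

I ≈ 1.01 A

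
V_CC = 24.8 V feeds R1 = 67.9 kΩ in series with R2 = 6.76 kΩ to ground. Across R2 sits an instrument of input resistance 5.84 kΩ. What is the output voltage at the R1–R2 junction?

V_out ≈ 1.09 V

First combine the lower leg with the load: R2 ‖ R_L = 3.133 kΩ.
Now apply the divider: V_out = 24.8 × 0.04411 = 1.094 V.
(Unloaded it would be 2.25 V; the load pulls it down.)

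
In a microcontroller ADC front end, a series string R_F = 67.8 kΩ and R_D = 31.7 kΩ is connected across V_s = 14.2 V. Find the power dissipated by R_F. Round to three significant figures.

Series current I = V_s/ΣR = 14.2/99.50 = 0.1427 mA.
V(R_F) = I·R = 9.676 V; P = V·I = 9.676 × 0.1427 = 1.381 mW.

P ≈ 1.38 mW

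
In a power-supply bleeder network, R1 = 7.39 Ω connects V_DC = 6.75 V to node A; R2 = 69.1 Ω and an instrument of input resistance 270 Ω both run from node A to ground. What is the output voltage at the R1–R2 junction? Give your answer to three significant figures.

The load sits in parallel with R2, giving an effective lower resistance R2' = R2·R_L/(R2+R_L) = 55.02 Ω.
Now apply the divider: V_out = 6.75 × 0.8816 = 5.951 V.
(Unloaded it would be 6.10 V; the load pulls it down.)

V_out ≈ 5.95 V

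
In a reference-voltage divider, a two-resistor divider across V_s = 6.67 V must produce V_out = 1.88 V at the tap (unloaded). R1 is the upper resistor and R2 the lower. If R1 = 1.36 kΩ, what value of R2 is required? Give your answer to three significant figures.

The divider ratio is R2/(R1+R2) = 1.88/6.67 = 0.2819.
R2 = R1 · 0.2819/(1 − 0.2819) = 0.5338 kΩ.

R2 ≈ 0.534 kΩ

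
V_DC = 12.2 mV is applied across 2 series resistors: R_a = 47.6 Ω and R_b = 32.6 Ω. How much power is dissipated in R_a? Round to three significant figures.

ΣR = 80.20 Ω → I = 12.2/80.20 = 0.1521 mA.
P = I²R = 0.02314 × 47.6 = 1.101 µW.

P ≈ 1.10 µW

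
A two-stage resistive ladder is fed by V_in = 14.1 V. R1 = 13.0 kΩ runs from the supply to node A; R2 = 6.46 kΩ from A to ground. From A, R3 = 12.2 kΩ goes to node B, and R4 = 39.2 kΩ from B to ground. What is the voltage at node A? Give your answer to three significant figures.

Looking into the second stage from A: R3 + R4 = 51.40 kΩ appears in parallel with R2.
R2 ‖ (R3+R4) = 5.739 kΩ.
So V_A = 14.1 × 0.3063 = 4.318 V.

V_A ≈ 4.32 V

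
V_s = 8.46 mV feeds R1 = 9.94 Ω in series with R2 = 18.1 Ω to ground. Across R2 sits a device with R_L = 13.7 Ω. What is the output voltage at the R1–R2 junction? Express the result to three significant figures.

V_out ≈ 3.72 mV

R2 ‖ R_L = (18.1 × 13.7)/(18.1 + 13.7) = 7.798 Ω.
Voltage divider with the loaded lower leg: V_out = 8.46 × 7.798/(9.94 + 7.798) = 8.46 × 0.4396 = 3.719 mV.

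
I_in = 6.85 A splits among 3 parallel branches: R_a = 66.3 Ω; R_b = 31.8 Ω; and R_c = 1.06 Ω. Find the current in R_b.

Total conductance ΣG = 1/66.3 + 1/31.8 + 1/1.06 = 0.9899 (units of 1/Ω).
R_b takes the fraction G_k/ΣG = 0.03145/0.9899 = 0.03177, so I = 6.85 × 0.03177 = 0.2176 A.

I ≈ 0.218 A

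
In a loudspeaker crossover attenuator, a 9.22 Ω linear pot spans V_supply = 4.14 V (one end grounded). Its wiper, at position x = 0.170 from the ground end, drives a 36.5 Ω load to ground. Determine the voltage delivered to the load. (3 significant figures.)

The pot divides into 7.653 Ω above the wiper and 1.567 Ω below.
(x·R_p) ‖ R_L = 1.503 Ω.
Loaded-divider output: V_out = 4.14 × 0.1641 = 0.6796 V.

V_out ≈ 0.680 V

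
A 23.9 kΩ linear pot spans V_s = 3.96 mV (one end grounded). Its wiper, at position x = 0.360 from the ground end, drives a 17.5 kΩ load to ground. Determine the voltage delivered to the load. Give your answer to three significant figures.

V_out ≈ 1.08 mV

The pot divides into 15.30 kΩ above the wiper and 8.604 kΩ below.
R_L loads the lower segment: effective lower R = 5.768 kΩ.
Then V_out = V_s · 5.768/(15.30 + 5.768) = 1.084 mV.
(Unloaded: V_out = x·V_s = 1.43 mV.)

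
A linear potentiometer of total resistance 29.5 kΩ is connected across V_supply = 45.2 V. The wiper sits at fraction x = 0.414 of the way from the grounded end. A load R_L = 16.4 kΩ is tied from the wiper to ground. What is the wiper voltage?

Split the track: R_lower = x·R_p = 12.21 kΩ, R_upper = (1−x)·R_p = 17.29 kΩ.
Lower segment in parallel with the load: 12.21 ‖ 16.4 = 7.000 kΩ.
Then V_out = V_supply · 7.000/(17.29 + 7.000) = 13.03 V.
(Unloaded: V_out = x·V_supply = 18.7 V.)

V_out ≈ 13.0 V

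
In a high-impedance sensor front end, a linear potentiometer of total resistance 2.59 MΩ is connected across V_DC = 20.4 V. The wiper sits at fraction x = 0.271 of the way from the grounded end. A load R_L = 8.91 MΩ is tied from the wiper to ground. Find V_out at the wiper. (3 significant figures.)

Lower segment x·R_p = 0.7019 MΩ; upper segment (1−x)·R_p = 1.888 MΩ.
R_L loads the lower segment: effective lower R = 0.6506 MΩ.
Loaded-divider output: V_out = 20.4 × 0.2563 = 5.228 V.

V_out ≈ 5.23 V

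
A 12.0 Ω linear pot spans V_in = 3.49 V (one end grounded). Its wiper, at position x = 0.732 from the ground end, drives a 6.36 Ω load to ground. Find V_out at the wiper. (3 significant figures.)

V_out ≈ 1.86 V

The pot divides into 3.216 Ω above the wiper and 8.784 Ω below.
(x·R_p) ‖ R_L = 3.689 Ω.
V_out = 3.49 × 3.689/(3.216 + 3.689) = 1.865 V.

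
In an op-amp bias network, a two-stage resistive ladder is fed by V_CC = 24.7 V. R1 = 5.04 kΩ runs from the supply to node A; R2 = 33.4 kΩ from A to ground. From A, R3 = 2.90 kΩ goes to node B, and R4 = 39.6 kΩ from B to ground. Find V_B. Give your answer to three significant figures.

Looking into the second stage from A: R3 + R4 = 42.50 kΩ appears in parallel with R2.
R2 ‖ (R3+R4) = 18.70 kΩ.
V_A = 24.7 × 18.70/(5.04 + 18.70) = 19.46 V.
V_B = V_A × 0.9318 = 18.13 V.

V_B ≈ 18.1 V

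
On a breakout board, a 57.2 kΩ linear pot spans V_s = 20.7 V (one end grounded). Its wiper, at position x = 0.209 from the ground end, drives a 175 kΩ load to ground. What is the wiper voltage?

Lower segment x·R_p = 11.95 kΩ; upper segment (1−x)·R_p = 45.25 kΩ.
(x·R_p) ‖ R_L = 11.19 kΩ.
Then V_out = V_s · 11.19/(45.25 + 11.19) = 4.105 V.

V_out ≈ 4.10 V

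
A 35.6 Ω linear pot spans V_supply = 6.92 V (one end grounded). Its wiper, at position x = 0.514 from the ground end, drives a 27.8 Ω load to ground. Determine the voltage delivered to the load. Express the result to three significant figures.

The pot divides into 17.30 Ω above the wiper and 18.30 Ω below.
R_L loads the lower segment: effective lower R = 11.03 Ω.
Loaded-divider output: V_out = 6.92 × 0.3894 = 2.695 V.

V_out ≈ 2.69 V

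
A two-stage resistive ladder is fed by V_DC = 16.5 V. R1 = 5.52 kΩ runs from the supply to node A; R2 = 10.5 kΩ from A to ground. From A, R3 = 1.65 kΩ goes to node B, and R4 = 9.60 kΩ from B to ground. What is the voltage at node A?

V_A ≈ 8.18 V

Looking into the second stage from A: R3 + R4 = 11.25 kΩ appears in parallel with R2.
Effective lower resistance at A: R2 ‖ 11.25 = 5.431 kΩ.
So V_A = 16.5 × 0.4959 = 8.183 V.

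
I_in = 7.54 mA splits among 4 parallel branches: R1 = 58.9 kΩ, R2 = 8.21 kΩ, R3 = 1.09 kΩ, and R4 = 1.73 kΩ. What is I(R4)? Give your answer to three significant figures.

ΣG = 1/58.9 + 1/8.21 + 1/1.09 + 1/1.73 = 1.634.
R4 takes the fraction G_k/ΣG = 0.5780/1.634 = 0.3537, so I = 7.54 × 0.3537 = 2.667 mA.

I ≈ 2.67 mA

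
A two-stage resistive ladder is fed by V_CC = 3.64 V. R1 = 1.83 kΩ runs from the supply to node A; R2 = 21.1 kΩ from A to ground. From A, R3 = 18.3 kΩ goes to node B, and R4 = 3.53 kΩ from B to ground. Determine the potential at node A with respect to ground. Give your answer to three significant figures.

The second stage (R3 + R4 = 21.83 kΩ) loads node A in parallel with R2.
R2 ‖ (R3+R4) = 10.73 kΩ.
So V_A = 3.64 × 0.8543 = 3.110 V.

V_A ≈ 3.11 V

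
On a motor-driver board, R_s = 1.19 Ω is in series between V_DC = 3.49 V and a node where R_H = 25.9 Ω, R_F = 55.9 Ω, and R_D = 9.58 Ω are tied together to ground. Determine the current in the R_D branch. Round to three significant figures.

I ≈ 0.306 A

Combine the parallel branches: R_p = (1/25.9 + 1/55.9 + 1/9.58)⁻¹ = 6.216 Ω.
V_A by voltage divider: V_A = 3.49 × 6.216/(1.19 + 6.216) = 2.929 V.
Branch current I = V_A/R_D = 2.929/9.58 = 0.3058 A.
(Equivalently: I_total = 0.4713 A, then current-divider fraction G_k/ΣG = 0.6488.)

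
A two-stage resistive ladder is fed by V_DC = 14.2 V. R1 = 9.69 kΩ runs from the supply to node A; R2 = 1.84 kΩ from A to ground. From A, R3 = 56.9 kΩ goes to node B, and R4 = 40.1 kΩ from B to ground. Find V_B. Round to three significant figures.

V_B ≈ 0.922 V

The second stage (R3 + R4 = 97.00 kΩ) loads node A in parallel with R2.
R2 ‖ (R3+R4) = 1.806 kΩ.
V_A = 14.2 × 1.806/(9.69 + 1.806) = 2.231 V.
Stage 2 is unloaded, so V_B = V_A · R4/(R3+R4) = 2.231 × 40.1/97.00 = 0.9221 V.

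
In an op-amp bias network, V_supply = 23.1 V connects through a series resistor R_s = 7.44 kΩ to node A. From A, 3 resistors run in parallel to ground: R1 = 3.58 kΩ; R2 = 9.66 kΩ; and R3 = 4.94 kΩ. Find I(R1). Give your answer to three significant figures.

Parallel bank: R_p = 1/(1/3.58 + 1/9.66 + 1/4.94) = 1.709 kΩ.
V_A = 23.1 × 1.709/9.149 = 4.314 V.
I(R1) = V_A / R1 = 4.314/3.58 = 1.205 mA.

I ≈ 1.21 mA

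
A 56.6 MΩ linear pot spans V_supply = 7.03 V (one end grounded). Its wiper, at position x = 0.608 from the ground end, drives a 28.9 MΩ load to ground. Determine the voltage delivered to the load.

V_out ≈ 2.91 V

Lower segment x·R_p = 34.41 MΩ; upper segment (1−x)·R_p = 22.19 MΩ.
Lower segment in parallel with the load: 34.41 ‖ 28.9 = 15.71 MΩ.
Loaded-divider output: V_out = 7.03 × 0.4145 = 2.914 V.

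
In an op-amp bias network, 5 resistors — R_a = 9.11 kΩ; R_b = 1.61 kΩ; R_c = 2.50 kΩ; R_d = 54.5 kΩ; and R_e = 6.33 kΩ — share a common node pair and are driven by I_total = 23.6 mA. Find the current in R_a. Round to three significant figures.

Total conductance ΣG = 1/9.11 + 1/1.61 + 1/2.50 + 1/54.5 + 1/6.33 = 1.307 (units of 1/kΩ).
By the current-divider rule, I = I_total · G_k/ΣG = 23.6 × 0.08397 = 1.982 mA.

I ≈ 1.98 mA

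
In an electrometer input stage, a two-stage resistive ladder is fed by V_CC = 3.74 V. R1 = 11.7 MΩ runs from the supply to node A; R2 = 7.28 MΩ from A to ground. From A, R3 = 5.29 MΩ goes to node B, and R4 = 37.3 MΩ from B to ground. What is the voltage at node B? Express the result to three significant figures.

V_B ≈ 1.14 V

Looking into the second stage from A: R3 + R4 = 42.59 MΩ appears in parallel with R2.
R2 ‖ (R3+R4) = 6.217 MΩ.
First divider: V_A = V_CC · 6.217/(11.7 + 6.217) = 1.298 V.
Then the unloaded second divider: V_B = V_A × R4/(R3+R4) = 1.298 × 0.8758 = 1.137 V.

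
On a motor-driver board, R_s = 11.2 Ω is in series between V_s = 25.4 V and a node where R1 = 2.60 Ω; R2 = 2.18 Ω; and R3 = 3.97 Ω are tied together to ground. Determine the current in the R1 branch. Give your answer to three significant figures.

I ≈ 0.736 A

Parallel bank: R_p = 1/(1/2.60 + 1/2.18 + 1/3.97) = 0.9131 Ω.
V_A = 25.4 × 0.9131/12.11 = 1.915 V.
I(R1) = V_A / R1 = 1.915/2.60 = 0.7364 A.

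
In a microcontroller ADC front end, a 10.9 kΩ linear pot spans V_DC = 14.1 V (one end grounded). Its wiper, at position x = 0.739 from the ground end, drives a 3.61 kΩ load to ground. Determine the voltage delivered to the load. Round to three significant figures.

The pot divides into 2.845 kΩ above the wiper and 8.055 kΩ below.
(x·R_p) ‖ R_L = 2.493 kΩ.
Loaded-divider output: V_out = 14.1 × 0.4670 = 6.585 V.
(Unloaded: V_out = x·V_DC = 10.4 V.)

V_out ≈ 6.58 V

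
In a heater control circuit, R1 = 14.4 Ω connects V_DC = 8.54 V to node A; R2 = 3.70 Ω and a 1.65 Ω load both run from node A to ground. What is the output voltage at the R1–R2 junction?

R2 ‖ R_L = (3.70 × 1.65)/(3.70 + 1.65) = 1.141 Ω.
Voltage divider with the loaded lower leg: V_out = 8.54 × 1.141/(14.4 + 1.141) = 8.54 × 0.07343 = 0.6271 V.
(Unloaded it would be 1.75 V; the load pulls it down.)

V_out ≈ 0.627 V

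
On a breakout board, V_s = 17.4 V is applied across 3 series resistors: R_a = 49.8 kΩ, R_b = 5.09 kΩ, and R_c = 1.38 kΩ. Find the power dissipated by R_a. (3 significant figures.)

Series current I = V_s/ΣR = 17.4/56.27 = 0.3092 mA.
P = I²R = 0.09562 × 49.8 = 4.762 mW.

P ≈ 4.76 mW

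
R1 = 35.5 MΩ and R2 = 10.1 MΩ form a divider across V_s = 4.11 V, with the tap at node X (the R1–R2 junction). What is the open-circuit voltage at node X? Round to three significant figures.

With X open, the divider is unloaded: V_th = 4.11 × 10.1/45.60 = 0.9103 V.

V_th ≈ 0.910 V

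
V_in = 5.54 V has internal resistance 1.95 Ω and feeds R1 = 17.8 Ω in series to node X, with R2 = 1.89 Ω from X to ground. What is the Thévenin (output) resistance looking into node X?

R1' = 1.95 + 17.8 = 19.75 Ω (source resistance + R1).
Zeroing V_in shorts the top of R1' to ground, so R_th = R1' ‖ R2 = 1.725 Ω.

R_th ≈ 1.72 Ω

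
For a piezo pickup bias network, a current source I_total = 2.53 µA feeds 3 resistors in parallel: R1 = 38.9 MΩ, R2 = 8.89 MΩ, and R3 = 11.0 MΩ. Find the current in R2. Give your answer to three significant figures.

I ≈ 1.24 µA

ΣG = 1/38.9 + 1/8.89 + 1/11.0 = 0.2291.
R2 takes the fraction G_k/ΣG = 0.1125/0.2291 = 0.4910, so I = 2.53 × 0.4910 = 1.242 µA.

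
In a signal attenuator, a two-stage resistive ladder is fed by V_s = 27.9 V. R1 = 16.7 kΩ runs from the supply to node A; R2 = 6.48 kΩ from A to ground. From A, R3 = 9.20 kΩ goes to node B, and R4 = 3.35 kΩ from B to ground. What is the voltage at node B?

V_B ≈ 1.52 V

The second stage (R3 + R4 = 12.55 kΩ) loads node A in parallel with R2.
Effective lower resistance at A: R2 ‖ 12.55 = 4.273 kΩ.
First divider: V_A = V_s · 4.273/(16.7 + 4.273) = 5.685 V.
Then the unloaded second divider: V_B = V_A × R4/(R3+R4) = 5.685 × 0.2669 = 1.517 V.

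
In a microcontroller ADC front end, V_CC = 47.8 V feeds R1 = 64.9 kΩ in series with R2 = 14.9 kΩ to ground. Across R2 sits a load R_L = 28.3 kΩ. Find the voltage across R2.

First combine the lower leg with the load: R2 ‖ R_L = 9.761 kΩ.
Voltage divider with the loaded lower leg: V_out = 47.8 × 9.761/(64.9 + 9.761) = 47.8 × 0.1307 = 6.249 V.

V_out ≈ 6.25 V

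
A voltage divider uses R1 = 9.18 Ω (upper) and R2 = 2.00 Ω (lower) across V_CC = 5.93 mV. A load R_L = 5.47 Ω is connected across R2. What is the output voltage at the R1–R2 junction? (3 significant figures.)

The load sits in parallel with R2, giving an effective lower resistance R2' = R2·R_L/(R2+R_L) = 1.465 Ω.
Then V_out = V_CC · R2'/(R1 + R2') = 5.93 × 1.465/10.64 = 0.8159 mV.

V_out ≈ 0.816 mV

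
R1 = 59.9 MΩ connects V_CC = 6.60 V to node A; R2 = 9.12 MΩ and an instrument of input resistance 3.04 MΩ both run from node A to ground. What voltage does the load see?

V_out ≈ 0.242 V

The load sits in parallel with R2, giving an effective lower resistance R2' = R2·R_L/(R2+R_L) = 2.280 MΩ.
Now apply the divider: V_out = 6.60 × 0.03667 = 0.2420 V.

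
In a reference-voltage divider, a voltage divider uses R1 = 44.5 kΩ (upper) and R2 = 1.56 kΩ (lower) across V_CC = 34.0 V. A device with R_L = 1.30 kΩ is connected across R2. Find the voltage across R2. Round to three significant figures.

V_out ≈ 0.533 V

The load sits in parallel with R2, giving an effective lower resistance R2' = R2·R_L/(R2+R_L) = 0.7091 kΩ.
Then V_out = V_CC · R2'/(R1 + R2') = 34.0 × 0.7091/45.21 = 0.5333 V.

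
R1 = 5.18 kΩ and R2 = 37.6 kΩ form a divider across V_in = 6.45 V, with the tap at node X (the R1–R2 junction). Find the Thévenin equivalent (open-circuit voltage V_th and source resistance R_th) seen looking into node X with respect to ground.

V_th is the unloaded tap voltage: V_in · R2/(R1+R2) = 6.45 × 0.8789 = 5.669 V.
Zeroing V_in shorts the top of R1 to ground, so R_th = R1 ‖ R2 = 4.553 kΩ.

V_th ≈ 5.67 V, R_th ≈ 4.55 kΩ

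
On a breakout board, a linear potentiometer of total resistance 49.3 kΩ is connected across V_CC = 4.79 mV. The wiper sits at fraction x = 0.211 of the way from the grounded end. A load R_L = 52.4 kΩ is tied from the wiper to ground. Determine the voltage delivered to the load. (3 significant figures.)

Lower segment x·R_p = 10.40 kΩ; upper segment (1−x)·R_p = 38.90 kΩ.
(x·R_p) ‖ R_L = 8.679 kΩ.
Loaded-divider output: V_out = 4.79 × 0.1824 = 0.8738 mV.
(Unloaded: V_out = x·V_CC = 1.01 mV.)

V_out ≈ 0.874 mV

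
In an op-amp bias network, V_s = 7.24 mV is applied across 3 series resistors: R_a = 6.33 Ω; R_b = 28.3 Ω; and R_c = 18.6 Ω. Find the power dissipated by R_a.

ΣR = 53.23 Ω → I = 7.24/53.23 = 0.1360 mA.
P = I²R = 0.01850 × 6.33 = 0.1171 µW.

P ≈ 0.117 µW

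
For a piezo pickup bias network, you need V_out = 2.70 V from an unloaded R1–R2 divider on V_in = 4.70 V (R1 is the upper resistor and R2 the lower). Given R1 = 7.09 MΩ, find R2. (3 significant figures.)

R2 ≈ 9.57 MΩ

Required fraction k = V_out/V_in = 0.5745.
Rearranging, R2 = R1·k/(1−k) = 7.09 × 1.350 = 9.572 MΩ.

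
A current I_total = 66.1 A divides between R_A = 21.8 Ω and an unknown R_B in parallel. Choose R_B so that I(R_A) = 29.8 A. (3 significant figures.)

R_B ≈ 17.9 Ω

In a two-way split, I_A/I_total = R_B/(R_A + R_B).
29.8/66.1 = R_B/(R_A + R_B) → R_B = R_A · (0.4508)/(1 − 0.4508) = 21.8 × 0.8209 = 17.90 Ω.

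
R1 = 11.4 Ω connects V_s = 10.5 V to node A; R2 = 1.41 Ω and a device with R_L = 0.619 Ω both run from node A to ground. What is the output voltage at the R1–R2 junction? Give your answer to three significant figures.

The load sits in parallel with R2, giving an effective lower resistance R2' = R2·R_L/(R2+R_L) = 0.4302 Ω.
Now apply the divider: V_out = 10.5 × 0.03636 = 0.3818 V.
(Unloaded it would be 1.16 V; the load pulls it down.)

V_out ≈ 0.382 V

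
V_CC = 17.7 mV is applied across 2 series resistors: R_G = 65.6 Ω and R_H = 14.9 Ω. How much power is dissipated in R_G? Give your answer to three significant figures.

Series current I = V_CC/ΣR = 17.7/80.50 = 0.2199 mA.
P(R_G) = I²·R_G = (0.2199)² × 65.6 = 3.171 µW.

P ≈ 3.17 µW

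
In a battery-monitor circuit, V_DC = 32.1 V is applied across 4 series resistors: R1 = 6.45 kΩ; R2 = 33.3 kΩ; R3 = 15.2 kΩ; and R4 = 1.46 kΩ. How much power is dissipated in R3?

P ≈ 4.92 mW

The common current is I = 32.1/56.41 = 0.5690 mA.
P = I²R = 0.3238 × 15.2 = 4.922 mW.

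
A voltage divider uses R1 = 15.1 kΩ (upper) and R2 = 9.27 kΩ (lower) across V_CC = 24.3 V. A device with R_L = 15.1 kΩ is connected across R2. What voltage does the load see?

V_out ≈ 6.70 V

R2 ‖ R_L = (9.27 × 15.1)/(9.27 + 15.1) = 5.744 kΩ.
Voltage divider with the loaded lower leg: V_out = 24.3 × 5.744/(15.1 + 5.744) = 24.3 × 0.2756 = 6.696 V.
(Unloaded it would be 9.24 V; the load pulls it down.)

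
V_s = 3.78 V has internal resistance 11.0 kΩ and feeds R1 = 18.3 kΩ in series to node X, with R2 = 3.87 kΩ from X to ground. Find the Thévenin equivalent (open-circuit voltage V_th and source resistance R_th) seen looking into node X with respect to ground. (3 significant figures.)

V_th ≈ 0.441 V, R_th ≈ 3.42 kΩ

R1' = 11.0 + 18.3 = 29.30 kΩ (source resistance + R1).
V_th is the unloaded tap voltage: V_s · R2/(R1'+R2) = 3.78 × 0.1167 = 0.4410 V.
Zeroing V_s shorts the top of R1' to ground, so R_th = R1' ‖ R2 = 3.418 kΩ.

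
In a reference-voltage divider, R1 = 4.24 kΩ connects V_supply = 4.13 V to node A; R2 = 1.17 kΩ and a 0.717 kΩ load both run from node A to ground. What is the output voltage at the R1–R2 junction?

V_out ≈ 0.392 V

First combine the lower leg with the load: R2 ‖ R_L = 0.4446 kΩ.
Then V_out = V_supply · R2'/(R1 + R2') = 4.13 × 0.4446/4.685 = 0.3919 V.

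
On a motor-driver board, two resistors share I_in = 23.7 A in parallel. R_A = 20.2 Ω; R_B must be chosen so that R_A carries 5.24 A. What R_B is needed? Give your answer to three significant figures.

The fraction through R_A equals R_B/(R_A+R_B).
With f = 0.2211, R_B = R_A · f/(1−f) = 20.2 × 0.2839 = 5.734 Ω.

R_B ≈ 5.73 Ω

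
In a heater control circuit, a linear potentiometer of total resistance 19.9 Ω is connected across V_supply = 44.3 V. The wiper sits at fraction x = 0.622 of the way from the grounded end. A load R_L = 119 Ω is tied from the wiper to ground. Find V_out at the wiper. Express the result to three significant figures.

Split the track: R_lower = x·R_p = 12.38 Ω, R_upper = (1−x)·R_p = 7.522 Ω.
(x·R_p) ‖ R_L = 11.21 Ω.
Loaded-divider output: V_out = 44.3 × 0.5985 = 26.51 V.
(Unloaded: V_out = x·V_supply = 27.6 V.)

V_out ≈ 26.5 V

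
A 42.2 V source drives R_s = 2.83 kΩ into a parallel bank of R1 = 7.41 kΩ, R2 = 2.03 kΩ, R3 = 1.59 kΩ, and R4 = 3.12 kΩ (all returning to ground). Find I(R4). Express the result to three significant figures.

I ≈ 2.48 mA

Combine the parallel branches: R_p = (1/7.41 + 1/2.03 + 1/1.59 + 1/3.12)⁻¹ = 0.6341 kΩ.
V_A = 42.2 × 0.6341/3.464 = 7.725 V.
Branch current I = V_A/R4 = 7.725/3.12 = 2.476 mA.
(Equivalently: I_total = 12.18 mA, then current-divider fraction G_k/ΣG = 0.2032.)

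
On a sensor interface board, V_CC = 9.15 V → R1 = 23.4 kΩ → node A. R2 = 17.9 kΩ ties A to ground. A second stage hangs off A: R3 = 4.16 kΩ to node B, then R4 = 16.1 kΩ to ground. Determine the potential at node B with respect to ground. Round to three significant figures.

The second stage (R3 + R4 = 20.26 kΩ) loads node A in parallel with R2.
R2 ‖ (R3+R4) = 9.504 kΩ.
First divider: V_A = V_CC · 9.504/(23.4 + 9.504) = 2.643 V.
Then the unloaded second divider: V_B = V_A × R4/(R3+R4) = 2.643 × 0.7947 = 2.100 V.

V_B ≈ 2.10 V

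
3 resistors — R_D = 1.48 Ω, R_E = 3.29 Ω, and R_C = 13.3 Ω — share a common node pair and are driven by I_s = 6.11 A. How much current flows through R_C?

Conductances: ΣG = 1/1.48 + 1/3.29 + 1/13.3 = 1.055 (1/Ω).
Current divider: I(R_C) = I_s · G_k/ΣG = 6.11 × (0.07519/1.055) = 6.11 × 0.07128 = 0.4355 A.

I ≈ 0.436 A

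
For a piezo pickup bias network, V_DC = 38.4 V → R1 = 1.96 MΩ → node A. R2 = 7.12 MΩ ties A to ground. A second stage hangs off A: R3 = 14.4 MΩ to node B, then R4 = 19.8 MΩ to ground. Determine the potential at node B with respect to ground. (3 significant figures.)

V_B ≈ 16.7 V

Node A sees R2 in parallel with the series input of stage 2, R3 + R4 = 34.20 MΩ.
R2 ‖ (R3+R4) = 5.893 MΩ.
So V_A = 38.4 × 0.7504 = 28.82 V.
Stage 2 is unloaded, so V_B = V_A · R4/(R3+R4) = 28.82 × 19.8/34.20 = 16.68 V.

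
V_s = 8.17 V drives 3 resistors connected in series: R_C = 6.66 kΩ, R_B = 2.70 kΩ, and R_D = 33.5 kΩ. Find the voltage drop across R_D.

ΣR = 6.66 + 2.70 + 33.5 = 42.86 kΩ.
By the voltage-divider rule, V = 8.17 × 33.50/42.86 = 6.386 V.

V ≈ 6.39 V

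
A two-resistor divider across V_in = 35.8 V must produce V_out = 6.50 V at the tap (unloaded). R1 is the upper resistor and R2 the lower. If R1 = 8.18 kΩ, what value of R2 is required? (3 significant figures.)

R2 ≈ 1.81 kΩ

V_out/V_in = R2/(R1+R2) = 0.1816.
R2 = R1 · 0.1816/(1 − 0.1816) = 1.815 kΩ.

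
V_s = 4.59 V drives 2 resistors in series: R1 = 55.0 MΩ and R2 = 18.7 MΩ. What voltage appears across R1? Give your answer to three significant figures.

V ≈ 3.43 V

ΣR = 55.0 + 18.7 = 73.70 MΩ.
By the voltage-divider rule, V = 4.59 × 55.00/73.70 = 3.425 V.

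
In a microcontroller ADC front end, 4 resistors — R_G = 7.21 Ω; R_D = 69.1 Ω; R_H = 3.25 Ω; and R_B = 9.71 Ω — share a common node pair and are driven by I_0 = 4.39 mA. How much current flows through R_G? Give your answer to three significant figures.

Total conductance ΣG = 1/7.21 + 1/69.1 + 1/3.25 + 1/9.71 = 0.5638 (units of 1/Ω).
By the current-divider rule, I = I_0 · G_k/ΣG = 4.39 × 0.2460 = 1.080 mA.

I ≈ 1.08 mA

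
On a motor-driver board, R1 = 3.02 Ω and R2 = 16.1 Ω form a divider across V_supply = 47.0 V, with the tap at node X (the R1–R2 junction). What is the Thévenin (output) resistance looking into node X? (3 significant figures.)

Looking into X with the source shorted: R_th = R1·R2/(R1+R2) = 3.020 × 16.1/19.12 = 2.543 Ω.

R_th ≈ 2.54 Ω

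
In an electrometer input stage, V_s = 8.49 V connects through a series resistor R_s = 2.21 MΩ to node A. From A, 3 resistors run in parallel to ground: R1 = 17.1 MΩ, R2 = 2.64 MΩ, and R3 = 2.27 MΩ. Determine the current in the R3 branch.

Combine the parallel branches: R_p = (1/17.1 + 1/2.64 + 1/2.27)⁻¹ = 1.139 MΩ.
Node voltage V_A = V_s · R_p/(R_s + R_p) = 8.49 × 0.3401 = 2.888 V.
Branch current I = V_A/R3 = 2.888/2.27 = 1.272 µA.
(Equivalently: I_total = 2.535 µA, then current-divider fraction G_k/ΣG = 0.5019.)

I ≈ 1.27 µA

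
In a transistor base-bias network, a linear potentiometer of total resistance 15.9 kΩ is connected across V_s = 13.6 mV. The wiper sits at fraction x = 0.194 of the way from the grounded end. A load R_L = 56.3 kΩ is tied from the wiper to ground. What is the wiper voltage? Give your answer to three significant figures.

V_out ≈ 2.53 mV

The pot divides into 12.82 kΩ above the wiper and 3.085 kΩ below.
(x·R_p) ‖ R_L = 2.924 kΩ.
Then V_out = V_s · 2.924/(12.82 + 2.924) = 2.527 mV.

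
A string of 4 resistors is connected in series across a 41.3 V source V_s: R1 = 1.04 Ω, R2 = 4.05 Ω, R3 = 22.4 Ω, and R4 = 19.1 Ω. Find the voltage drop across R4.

V ≈ 16.9 V

Series total: ΣR = 1.04 + 4.05 + 22.4 + 19.1 = 46.59 Ω.
Voltage divider: V = V_s · (19.10 / 46.59) = 41.3 × 0.4100 = 16.93 V.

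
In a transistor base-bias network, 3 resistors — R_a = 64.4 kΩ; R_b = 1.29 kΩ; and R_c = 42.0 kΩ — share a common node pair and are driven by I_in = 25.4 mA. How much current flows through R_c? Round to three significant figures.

Total conductance ΣG = 1/64.4 + 1/1.29 + 1/42.0 = 0.8145 (units of 1/kΩ).
Current divider: I(R_c) = I_in · G_k/ΣG = 25.4 × (0.02381/0.8145) = 25.4 × 0.02923 = 0.7425 mA.

I ≈ 0.742 mA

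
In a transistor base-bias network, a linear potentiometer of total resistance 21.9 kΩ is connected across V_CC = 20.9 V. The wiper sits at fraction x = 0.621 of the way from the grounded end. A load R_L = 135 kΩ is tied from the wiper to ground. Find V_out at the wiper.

Split the track: R_lower = x·R_p = 13.60 kΩ, R_upper = (1−x)·R_p = 8.300 kΩ.
R_L loads the lower segment: effective lower R = 12.36 kΩ.
Loaded-divider output: V_out = 20.9 × 0.5982 = 12.50 V.

V_out ≈ 12.5 V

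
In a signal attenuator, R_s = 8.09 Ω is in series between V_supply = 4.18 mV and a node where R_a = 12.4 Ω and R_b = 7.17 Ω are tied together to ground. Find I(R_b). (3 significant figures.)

Equivalent of the parallel group: R_p = 4.543 Ω.
Node voltage V_A = V_supply · R_p/(R_s + R_p) = 4.18 × 0.3596 = 1.503 mV.
Branch current I = V_A/R_b = 1.503/7.17 = 0.2097 mA.

I ≈ 0.210 mA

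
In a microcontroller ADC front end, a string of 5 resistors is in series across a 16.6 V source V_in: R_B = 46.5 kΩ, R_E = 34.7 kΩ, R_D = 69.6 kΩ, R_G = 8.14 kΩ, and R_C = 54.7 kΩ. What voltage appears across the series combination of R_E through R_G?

V ≈ 8.74 V

ΣR = 46.5 + 34.7 + 69.6 + 8.14 + 54.7 = 213.6 kΩ.
R_{R_E..R_G} = 34.7 + 69.6 + 8.14 = 112.4 kΩ.
By the voltage-divider rule, V = 16.6 × 112.4/213.6 = 8.737 V.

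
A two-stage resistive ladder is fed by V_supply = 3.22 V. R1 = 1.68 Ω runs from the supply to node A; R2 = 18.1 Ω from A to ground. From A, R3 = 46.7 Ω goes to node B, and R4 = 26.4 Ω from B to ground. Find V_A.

The second stage (R3 + R4 = 73.10 Ω) loads node A in parallel with R2.
Effective lower resistance at A: R2 ‖ 73.10 = 14.51 Ω.
V_A = 3.22 × 14.51/(1.68 + 14.51) = 2.886 V.

V_A ≈ 2.89 V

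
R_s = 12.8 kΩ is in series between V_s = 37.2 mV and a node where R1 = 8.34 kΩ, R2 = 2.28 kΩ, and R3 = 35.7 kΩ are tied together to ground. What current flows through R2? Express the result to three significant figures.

I ≈ 1.92 µA

Parallel bank: R_p = 1/(1/8.34 + 1/2.28 + 1/35.7) = 1.705 kΩ.
Node voltage V_A = V_s · R_p/(R_s + R_p) = 37.2 × 0.1175 = 4.373 mV.
Branch current I = V_A/R2 = 4.373/2.28 = 1.918 µA.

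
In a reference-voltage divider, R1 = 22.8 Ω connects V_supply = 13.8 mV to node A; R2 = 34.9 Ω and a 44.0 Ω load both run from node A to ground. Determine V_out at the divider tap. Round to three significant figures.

R2 ‖ R_L = (34.9 × 44.0)/(34.9 + 44.0) = 19.46 Ω.
Voltage divider with the loaded lower leg: V_out = 13.8 × 19.46/(22.8 + 19.46) = 13.8 × 0.4605 = 6.355 mV.
(Unloaded it would be 8.35 mV; the load pulls it down.)

V_out ≈ 6.36 mV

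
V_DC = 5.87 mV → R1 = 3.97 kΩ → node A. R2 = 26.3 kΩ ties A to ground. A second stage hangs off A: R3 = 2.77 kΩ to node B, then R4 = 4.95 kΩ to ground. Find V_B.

V_B ≈ 2.26 mV

Looking into the second stage from A: R3 + R4 = 7.720 kΩ appears in parallel with R2.
Effective lower resistance at A: R2 ‖ 7.720 = 5.968 kΩ.
First divider: V_A = V_DC · 5.968/(3.97 + 5.968) = 3.525 mV.
V_B = V_A × 0.6412 = 2.260 mV.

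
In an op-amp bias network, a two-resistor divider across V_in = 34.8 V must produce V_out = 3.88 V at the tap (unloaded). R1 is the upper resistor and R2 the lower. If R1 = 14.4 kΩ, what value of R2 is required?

R2 ≈ 1.81 kΩ

V_out/V_in = R2/(R1+R2) = 0.1115.
So R2 = R1 · V_out/(V_in − V_out) = 14.4 × 3.88/(34.8 − 3.88) = 14.4 × 0.1255 = 1.807 kΩ.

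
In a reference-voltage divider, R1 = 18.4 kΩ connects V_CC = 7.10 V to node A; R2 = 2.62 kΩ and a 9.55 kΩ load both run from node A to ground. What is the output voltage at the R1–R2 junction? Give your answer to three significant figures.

The load sits in parallel with R2, giving an effective lower resistance R2' = R2·R_L/(R2+R_L) = 2.056 kΩ.
Then V_out = V_CC · R2'/(R1 + R2') = 7.10 × 2.056/20.46 = 0.7136 V.

V_out ≈ 0.714 V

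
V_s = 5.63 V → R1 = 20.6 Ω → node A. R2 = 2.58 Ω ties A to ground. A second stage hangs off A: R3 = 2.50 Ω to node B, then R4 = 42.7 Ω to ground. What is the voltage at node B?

V_B ≈ 0.563 V

Looking into the second stage from A: R3 + R4 = 45.20 Ω appears in parallel with R2.
Effective lower resistance at A: R2 ‖ 45.20 = 2.441 Ω.
So V_A = 5.63 × 0.1059 = 0.5964 V.
V_B = V_A × 0.9447 = 0.5634 V.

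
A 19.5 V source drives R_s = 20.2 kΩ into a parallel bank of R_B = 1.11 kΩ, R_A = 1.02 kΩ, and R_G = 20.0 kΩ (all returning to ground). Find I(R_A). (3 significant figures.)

Parallel bank: R_p = 1/(1/1.11 + 1/1.02 + 1/20.0) = 0.5178 kΩ.
Node voltage V_A = V_supply · R_p/(R_s + R_p) = 19.5 × 0.02499 = 0.4874 V.
Branch current I = V_A/R_A = 0.4874/1.02 = 0.4778 mA.

I ≈ 0.478 mA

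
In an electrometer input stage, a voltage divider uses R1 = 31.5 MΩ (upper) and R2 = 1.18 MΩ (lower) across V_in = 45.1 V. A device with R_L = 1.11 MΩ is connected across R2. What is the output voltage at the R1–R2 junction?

V_out ≈ 0.804 V

First combine the lower leg with the load: R2 ‖ R_L = 0.5720 MΩ.
Voltage divider with the loaded lower leg: V_out = 45.1 × 0.5720/(31.5 + 0.5720) = 45.1 × 0.01783 = 0.8043 V.
(Unloaded it would be 1.63 V; the load pulls it down.)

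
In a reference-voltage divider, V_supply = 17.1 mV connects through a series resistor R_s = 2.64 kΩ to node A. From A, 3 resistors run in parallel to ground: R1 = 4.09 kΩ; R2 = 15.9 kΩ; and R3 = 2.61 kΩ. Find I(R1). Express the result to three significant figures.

Equivalent of the parallel group: R_p = 1.448 kΩ.
V_A by voltage divider: V_A = 17.1 × 1.448/(2.64 + 1.448) = 6.057 mV.
Branch current I = V_A/R1 = 6.057/4.09 = 1.481 µA.

I ≈ 1.48 µA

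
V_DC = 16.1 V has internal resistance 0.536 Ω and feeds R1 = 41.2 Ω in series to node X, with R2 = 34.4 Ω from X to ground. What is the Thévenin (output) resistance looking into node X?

R1' = 0.536 + 41.2 = 41.74 Ω (source resistance + R1).
Zeroing V_DC shorts the top of R1' to ground, so R_th = R1' ‖ R2 = 18.86 Ω.

R_th ≈ 18.9 Ω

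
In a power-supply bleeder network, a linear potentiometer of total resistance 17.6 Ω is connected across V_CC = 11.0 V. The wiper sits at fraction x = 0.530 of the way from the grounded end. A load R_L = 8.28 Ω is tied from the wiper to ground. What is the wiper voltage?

Lower segment x·R_p = 9.328 Ω; upper segment (1−x)·R_p = 8.272 Ω.
Lower segment in parallel with the load: 9.328 ‖ 8.28 = 4.386 Ω.
Then V_out = V_CC · 4.386/(8.272 + 4.386) = 3.812 V.

V_out ≈ 3.81 V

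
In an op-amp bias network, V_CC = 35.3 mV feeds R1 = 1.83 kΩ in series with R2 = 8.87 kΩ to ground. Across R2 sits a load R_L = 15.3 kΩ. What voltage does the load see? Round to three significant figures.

The load sits in parallel with R2, giving an effective lower resistance R2' = R2·R_L/(R2+R_L) = 5.615 kΩ.
Voltage divider with the loaded lower leg: V_out = 35.3 × 5.615/(1.83 + 5.615) = 35.3 × 0.7542 = 26.62 mV.

V_out ≈ 26.6 mV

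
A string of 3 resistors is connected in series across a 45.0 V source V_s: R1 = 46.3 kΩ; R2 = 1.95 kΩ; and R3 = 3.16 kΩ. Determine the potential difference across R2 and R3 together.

Series total: ΣR = 46.3 + 1.95 + 3.16 = 51.41 kΩ.
R_{R2..R3} = 1.95 + 3.16 = 5.110 kΩ.
By the voltage-divider rule, V = 45.0 × 5.110/51.41 = 4.473 V.

V ≈ 4.47 V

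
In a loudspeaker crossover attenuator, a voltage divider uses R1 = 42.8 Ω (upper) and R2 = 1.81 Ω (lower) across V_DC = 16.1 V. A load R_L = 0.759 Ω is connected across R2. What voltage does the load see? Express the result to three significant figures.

First combine the lower leg with the load: R2 ‖ R_L = 0.5348 Ω.
Voltage divider with the loaded lower leg: V_out = 16.1 × 0.5348/(42.8 + 0.5348) = 16.1 × 0.01234 = 0.1987 V.
(Unloaded it would be 0.653 V; the load pulls it down.)

V_out ≈ 0.199 V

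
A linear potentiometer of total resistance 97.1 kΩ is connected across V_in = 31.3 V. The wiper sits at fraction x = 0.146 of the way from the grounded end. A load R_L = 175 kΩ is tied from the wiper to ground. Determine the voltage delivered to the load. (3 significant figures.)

V_out ≈ 4.27 V

The pot divides into 82.92 kΩ above the wiper and 14.18 kΩ below.
R_L loads the lower segment: effective lower R = 13.11 kΩ.
Then V_out = V_in · 13.11/(82.92 + 13.11) = 4.274 V.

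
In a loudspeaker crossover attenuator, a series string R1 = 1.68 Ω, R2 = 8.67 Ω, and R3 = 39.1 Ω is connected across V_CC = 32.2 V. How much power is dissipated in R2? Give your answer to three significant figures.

ΣR = 49.45 Ω → I = 32.2/49.45 = 0.6512 A.
P = I²R = 0.4240 × 8.67 = 3.676 W.

P ≈ 3.68 W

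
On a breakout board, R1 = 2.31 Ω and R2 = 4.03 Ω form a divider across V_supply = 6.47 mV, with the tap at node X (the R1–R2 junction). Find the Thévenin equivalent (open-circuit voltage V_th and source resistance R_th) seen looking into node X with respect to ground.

V_th is the unloaded tap voltage: V_supply · R2/(R1+R2) = 6.47 × 0.6356 = 4.113 mV.
Zeroing V_supply shorts the top of R1 to ground, so R_th = R1 ‖ R2 = 1.468 Ω.

V_th ≈ 4.11 mV, R_th ≈ 1.47 Ω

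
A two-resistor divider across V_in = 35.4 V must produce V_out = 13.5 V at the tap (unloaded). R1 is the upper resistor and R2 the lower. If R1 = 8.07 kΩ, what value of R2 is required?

R2 ≈ 4.97 kΩ

V_out/V_in = R2/(R1+R2) = 0.3814.
R2 = R1 · 0.3814/(1 − 0.3814) = 4.975 kΩ.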